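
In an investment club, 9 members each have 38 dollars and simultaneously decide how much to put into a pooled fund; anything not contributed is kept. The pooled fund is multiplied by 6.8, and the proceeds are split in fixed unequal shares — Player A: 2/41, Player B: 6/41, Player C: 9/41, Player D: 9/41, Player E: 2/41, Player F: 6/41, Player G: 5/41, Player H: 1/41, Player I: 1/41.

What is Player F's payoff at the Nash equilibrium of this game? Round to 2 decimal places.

Each unit j contributes comes back to j as 6.8 × (j's share), so j prefers to contribute only if that share exceeds 1/6.8 = 0.1471; otherwise keeping the unit dominates.
The shares above 0.1471 belong to Player C and Player D, contributing 38 each; the remaining 7 contribute 0. Total contributed: 76.
Player F keeps 38 and receives 6.8 × 76 × 6/41 = 75.63 from the pooled fund, for a payoff of 113.63.

113.63 dollars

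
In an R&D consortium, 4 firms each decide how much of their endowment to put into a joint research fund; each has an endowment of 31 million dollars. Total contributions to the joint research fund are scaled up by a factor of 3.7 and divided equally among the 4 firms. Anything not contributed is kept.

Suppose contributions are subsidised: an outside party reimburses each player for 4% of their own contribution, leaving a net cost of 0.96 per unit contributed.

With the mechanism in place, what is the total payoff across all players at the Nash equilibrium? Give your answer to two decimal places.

The effective private return is (3.7/4) / 0.96 = 0.9635, which is still under 1, so the mechanism doesn't change anyone's dominant strategy: zero contribution.
Everyone keeps their endowment and the group total is 4 × 31 = 124.

124.00 million dollars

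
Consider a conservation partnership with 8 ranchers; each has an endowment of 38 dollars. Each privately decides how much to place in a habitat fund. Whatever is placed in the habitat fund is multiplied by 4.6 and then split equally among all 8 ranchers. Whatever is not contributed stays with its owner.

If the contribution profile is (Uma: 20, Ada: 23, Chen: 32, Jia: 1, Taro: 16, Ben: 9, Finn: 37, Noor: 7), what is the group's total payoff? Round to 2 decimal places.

826.00 dollars

Total contributed: 20 + 23 + 32 + 1 + 16 + 9 + 37 + 7 = 145; total kept: 8 × 38 − 145 = 159.
The habitat fund pays out 4.6 × 145 = 667.00 in aggregate.
Group total = 159 + 667.00 = 826.00.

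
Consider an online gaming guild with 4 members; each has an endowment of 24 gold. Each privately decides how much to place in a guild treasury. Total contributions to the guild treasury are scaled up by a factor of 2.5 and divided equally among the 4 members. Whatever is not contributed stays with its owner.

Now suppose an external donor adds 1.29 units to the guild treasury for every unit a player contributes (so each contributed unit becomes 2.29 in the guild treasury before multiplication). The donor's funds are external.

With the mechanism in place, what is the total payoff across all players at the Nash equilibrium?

With the mechanism, a contributed unit returns 2.5 × 2.29 / 4 = 1.4313 per unit of net cost to the contributor — now above 1 — so contributing fully is weakly dominant for every player.
At the Nash equilibrium everyone contributes 24. Group total payoff = 2.5 × 2.29 × 96 = 549.60.

549.60 gold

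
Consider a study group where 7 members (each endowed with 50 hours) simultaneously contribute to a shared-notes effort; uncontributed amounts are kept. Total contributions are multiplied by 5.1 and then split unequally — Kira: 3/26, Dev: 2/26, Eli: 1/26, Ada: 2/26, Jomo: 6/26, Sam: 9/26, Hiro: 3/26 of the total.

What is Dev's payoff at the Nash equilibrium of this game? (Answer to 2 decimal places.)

Each unit j contributes comes back to j as 5.1 × (j's share), so j prefers to contribute only if that share exceeds 1/5.1 = 0.1961; otherwise keeping the unit dominates.
The shares above 0.1961 belong to Jomo and Sam, contributing 50 each; the remaining 5 contribute 0. Total contributed: 100.
Dev keeps 50 and receives 5.1 × 100 × 2/26 = 39.23 from the shared-notes effort, for a payoff of 89.23.

89.23 hours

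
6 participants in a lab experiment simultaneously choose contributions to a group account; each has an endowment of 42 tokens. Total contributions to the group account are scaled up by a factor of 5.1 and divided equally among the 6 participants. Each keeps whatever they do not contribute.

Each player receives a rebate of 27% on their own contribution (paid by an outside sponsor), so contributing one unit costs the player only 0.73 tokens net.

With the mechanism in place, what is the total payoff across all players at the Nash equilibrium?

1353.24 tokens

With the mechanism, a contributed unit returns (5.1/6) / 0.73 = 1.1644 per unit of net cost to the contributor — now above 1 — so contributing fully is weakly dominant for every player.
At the Nash equilibrium everyone contributes 42. Group total payoff = 6 × (42 × 0.27 + 5.1 × 42) = 1353.24.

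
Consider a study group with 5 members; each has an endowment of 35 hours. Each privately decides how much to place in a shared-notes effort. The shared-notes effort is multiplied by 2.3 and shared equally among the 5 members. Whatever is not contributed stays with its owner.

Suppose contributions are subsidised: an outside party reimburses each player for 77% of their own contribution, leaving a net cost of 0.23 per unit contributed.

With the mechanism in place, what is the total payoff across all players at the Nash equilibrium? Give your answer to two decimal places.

537.25 hours

Under the mechanism each unit contributed yields (2.3/5) / 0.23 = 2.0000 back to its contributor per unit of net cost, which exceeds 1, making full contribution the dominant choice for everyone.
So the Nash equilibrium is full contribution by all 5; the group earns 5 × (35 × 0.77 + 2.3 × 35) = 537.25.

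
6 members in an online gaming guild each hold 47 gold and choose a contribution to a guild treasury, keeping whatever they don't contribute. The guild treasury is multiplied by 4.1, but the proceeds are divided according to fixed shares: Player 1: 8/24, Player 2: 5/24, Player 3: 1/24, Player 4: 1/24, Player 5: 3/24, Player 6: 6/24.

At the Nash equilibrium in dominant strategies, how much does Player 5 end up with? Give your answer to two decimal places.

95.18 gold

Each unit j contributes comes back to j as 4.1 × (j's share), so j prefers to contribute only if that share exceeds 1/4.1 = 0.2439; otherwise keeping the unit dominates.
Player 1 and Player 6 are above the threshold, contributing 47 each; the remaining 4 contribute 0. Total contributed: 94.
Player 5 keeps 47 and receives 4.1 × 94 × 3/24 = 48.18 from the guild treasury, for a payoff of 95.18.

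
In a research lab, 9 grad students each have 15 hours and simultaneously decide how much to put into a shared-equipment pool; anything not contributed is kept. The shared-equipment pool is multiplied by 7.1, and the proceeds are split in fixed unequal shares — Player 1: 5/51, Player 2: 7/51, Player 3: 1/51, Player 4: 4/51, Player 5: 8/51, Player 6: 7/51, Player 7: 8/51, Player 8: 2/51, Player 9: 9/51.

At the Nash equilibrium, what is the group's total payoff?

409.50 hours

For player j, contributing a unit is worthwhile iff 7.1 × (j's share) ≥ 1, i.e. iff j's share is at least 0.1408.
The shares above 0.1408 belong to Player 5, Player 7 and Player 9, contributing 15 each; the remaining 6 contribute 0. Total contributed: 45.
The shared-equipment pool pays out 7.1 × 45 = 319.50 in total (split across the unequal shares, but the aggregate is all that matters for the group sum).
The 6 free-riders keep 15 each, adding 90. Group total = 90 + 319.50 = 409.50.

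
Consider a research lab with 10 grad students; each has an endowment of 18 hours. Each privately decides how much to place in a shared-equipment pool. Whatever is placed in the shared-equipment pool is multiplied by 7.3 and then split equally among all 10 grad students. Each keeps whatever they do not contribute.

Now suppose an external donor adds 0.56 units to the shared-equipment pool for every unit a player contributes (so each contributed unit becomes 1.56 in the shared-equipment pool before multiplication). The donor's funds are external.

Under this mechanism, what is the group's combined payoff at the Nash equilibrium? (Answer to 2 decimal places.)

With the mechanism, a contributed unit returns 7.3 × 1.56 / 10 = 1.1388 per unit of net cost to the contributor — now above 1 — so contributing fully is weakly dominant for every player.
So the Nash equilibrium is full contribution by all 10; the group earns 7.3 × 1.56 × 180 = 2049.84.

2049.84 hours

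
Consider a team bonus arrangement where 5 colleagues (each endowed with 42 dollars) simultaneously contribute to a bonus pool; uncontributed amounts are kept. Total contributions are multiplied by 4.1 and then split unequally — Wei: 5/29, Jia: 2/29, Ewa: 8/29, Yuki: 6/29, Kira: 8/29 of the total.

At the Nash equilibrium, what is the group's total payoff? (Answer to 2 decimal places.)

Each unit j contributes comes back to j as 4.1 × (j's share), so j prefers to contribute only if that share exceeds 1/4.1 = 0.2439; otherwise keeping the unit dominates.
Ewa and Kira clear that bar, contributing 42 each; the remaining 3 contribute 0. Total contributed: 84.
The bonus pool pays out 4.1 × 84 = 344.40 in total (split across the unequal shares, but the aggregate is all that matters for the group sum).
The 3 free-riders keep 42 each, adding 126. Group total = 126 + 344.40 = 470.40.

470.40 dollars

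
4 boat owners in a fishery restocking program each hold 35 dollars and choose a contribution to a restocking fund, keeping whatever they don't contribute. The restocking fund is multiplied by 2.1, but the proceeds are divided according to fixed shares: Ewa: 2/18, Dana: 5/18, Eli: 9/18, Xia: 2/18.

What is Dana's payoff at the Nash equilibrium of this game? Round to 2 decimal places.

For player j, contributing a unit is worthwhile iff 2.1 × (j's share) ≥ 1, i.e. iff j's share is at least 0.4762.
Eli alone (share 9/18) is above the threshold, contributing 35; the remaining 3 contribute 0. Total contributed: 35.
Dana keeps 35 and receives 2.1 × 35 × 5/18 = 20.42 from the restocking fund, for a payoff of 55.42.

55.42 dollars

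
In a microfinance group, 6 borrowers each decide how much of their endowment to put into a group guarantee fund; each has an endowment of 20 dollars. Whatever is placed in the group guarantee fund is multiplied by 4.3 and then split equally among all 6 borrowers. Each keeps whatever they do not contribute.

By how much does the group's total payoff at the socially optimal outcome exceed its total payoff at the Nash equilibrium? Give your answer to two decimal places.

396.00 dollars

Each contributed unit returns 4.3/6 = 0.7167 to its contributor — below 1 — so contributing 0 is dominant for every player. At the Nash equilibrium everyone keeps their 20, and the group total is 6 × 20 = 120.
Each contributed unit returns 4.300 to the group as a whole (0.7167 to each of 6 players), which exceeds 1, so the social optimum is full contribution: group total = 4.300 × 120 = 516.00.
Efficiency loss = 516.00 − 120 = 396.00.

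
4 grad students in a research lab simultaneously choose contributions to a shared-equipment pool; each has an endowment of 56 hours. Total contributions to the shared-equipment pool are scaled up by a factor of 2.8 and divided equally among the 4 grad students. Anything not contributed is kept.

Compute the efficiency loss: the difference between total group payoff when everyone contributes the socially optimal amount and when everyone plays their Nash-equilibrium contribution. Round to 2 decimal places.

403.20 hours

Each contributed unit returns 2.8/4 = 0.7000 to its contributor — below 1 — so contributing 0 is dominant for every player. At the Nash equilibrium everyone keeps their 56, and the group total is 4 × 56 = 224.
Each contributed unit returns 2.800 to the group as a whole (0.7000 to each of 4 players), which exceeds 1, so the social optimum is full contribution: group total = 2.800 × 224 = 627.20.
Efficiency loss = 627.20 − 224 = 403.20.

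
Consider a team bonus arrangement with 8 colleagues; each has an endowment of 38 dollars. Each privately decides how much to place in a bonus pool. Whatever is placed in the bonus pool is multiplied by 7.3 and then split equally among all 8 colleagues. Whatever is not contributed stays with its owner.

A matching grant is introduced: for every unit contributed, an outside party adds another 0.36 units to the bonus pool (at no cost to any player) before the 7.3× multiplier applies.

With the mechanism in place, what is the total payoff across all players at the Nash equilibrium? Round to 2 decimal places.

Under the mechanism each unit contributed yields 7.3 × 1.36 / 8 = 1.2410 back to its contributor per unit of net cost, which exceeds 1, making full contribution the dominant choice for everyone.
So the Nash equilibrium is full contribution by all 8; the group earns 7.3 × 1.36 × 304 = 3018.11.

3018.11 dollars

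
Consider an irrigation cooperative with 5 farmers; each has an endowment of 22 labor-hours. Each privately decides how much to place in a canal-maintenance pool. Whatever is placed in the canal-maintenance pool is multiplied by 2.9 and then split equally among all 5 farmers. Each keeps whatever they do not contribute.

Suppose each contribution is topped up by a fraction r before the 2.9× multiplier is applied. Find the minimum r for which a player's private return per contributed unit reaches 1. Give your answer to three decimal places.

0.724

With matching at rate r, one contributed unit becomes (1 + r) in the canal-maintenance pool and returns 2.9 × (1 + r) / 5 to the contributor.
Setting this equal to 1: 1 + r = 5/2.9 = 1.7241.
So the minimum matching rate is r = 1.7241 − 1 = 0.724.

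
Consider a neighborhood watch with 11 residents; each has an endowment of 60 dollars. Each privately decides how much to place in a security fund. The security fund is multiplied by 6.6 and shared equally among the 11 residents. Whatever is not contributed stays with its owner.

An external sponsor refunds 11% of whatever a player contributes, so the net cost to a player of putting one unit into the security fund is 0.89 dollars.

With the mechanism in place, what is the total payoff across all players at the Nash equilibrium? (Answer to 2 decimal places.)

660.00 dollars

The effective private return is (6.6/11) / 0.89 = 0.6742, which is still under 1, so the mechanism doesn't change anyone's dominant strategy: zero contribution.
At the Nash equilibrium no one contributes; group total payoff = 11 × 60 = 660.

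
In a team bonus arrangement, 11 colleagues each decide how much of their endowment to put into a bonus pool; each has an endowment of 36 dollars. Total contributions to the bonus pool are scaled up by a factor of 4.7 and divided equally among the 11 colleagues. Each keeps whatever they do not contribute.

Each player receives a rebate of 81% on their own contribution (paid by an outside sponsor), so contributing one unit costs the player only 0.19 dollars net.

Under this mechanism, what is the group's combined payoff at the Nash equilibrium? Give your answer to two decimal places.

With the mechanism, a contributed unit returns (4.7/11) / 0.19 = 2.2488 per unit of net cost to the contributor — now above 1 — so contributing fully is weakly dominant for every player.
At the Nash equilibrium everyone contributes 36. Group total payoff = 11 × (36 × 0.81 + 4.7 × 36) = 2181.96.

2181.96 dollars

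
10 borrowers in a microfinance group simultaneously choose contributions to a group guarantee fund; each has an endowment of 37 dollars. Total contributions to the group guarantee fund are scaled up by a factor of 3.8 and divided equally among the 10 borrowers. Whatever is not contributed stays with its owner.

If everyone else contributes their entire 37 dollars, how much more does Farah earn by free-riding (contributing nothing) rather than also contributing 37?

22.94 dollars

Switching from a contribution of 37 to 0 lets Farah keep an extra 37 dollars, but lowers the group guarantee fund by 37, which costs Farah their own share of that drop: 3.8/10 × 37 = 14.06.
Net gain = 37 − 14.06 = 22.94. The private return per contributed unit (0.3800) is below 1, so free-riding is indeed the best response regardless of what the others do.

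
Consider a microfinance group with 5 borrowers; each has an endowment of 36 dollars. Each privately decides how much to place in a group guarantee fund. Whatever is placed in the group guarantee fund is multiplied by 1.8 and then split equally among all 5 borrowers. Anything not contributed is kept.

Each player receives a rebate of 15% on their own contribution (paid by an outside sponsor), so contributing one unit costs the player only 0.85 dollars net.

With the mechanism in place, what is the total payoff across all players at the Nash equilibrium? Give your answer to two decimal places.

180.00 dollars

With the mechanism, a contributed unit returns (1.8/5) / 0.85 = 0.4235 per unit of net cost — still below 1 — so contributing 0 remains dominant for every player.
Everyone keeps their endowment and the group total is 5 × 36 = 180.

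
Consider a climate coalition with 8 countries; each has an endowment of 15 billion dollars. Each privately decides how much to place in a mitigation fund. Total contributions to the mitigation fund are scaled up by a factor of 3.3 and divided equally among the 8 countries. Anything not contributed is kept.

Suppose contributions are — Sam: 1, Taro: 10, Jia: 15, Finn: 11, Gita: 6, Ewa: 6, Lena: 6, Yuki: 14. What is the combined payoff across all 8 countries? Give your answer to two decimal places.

278.70 billion dollars

Total contributed: 1 + 10 + 15 + 11 + 6 + 6 + 6 + 14 = 69; total kept: 8 × 15 − 69 = 51.
The mitigation fund pays out 3.3 × 69 = 227.70 in aggregate.
Group total = 51 + 227.70 = 278.70.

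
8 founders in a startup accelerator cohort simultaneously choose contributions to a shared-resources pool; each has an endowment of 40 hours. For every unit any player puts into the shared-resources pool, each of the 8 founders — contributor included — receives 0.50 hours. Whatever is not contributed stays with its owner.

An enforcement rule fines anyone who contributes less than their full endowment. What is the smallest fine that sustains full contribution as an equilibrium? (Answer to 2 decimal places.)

20.00 hours

Given the others contribute fully, the best deviation is to contribute 0 (any partial contribution still incurs the fine and gives up units whose private return 0.50 is below 1).
Deviating from 40 to 0 saves 40 hours but forfeits the deviator's share of the drop in the shared-resources pool: 0.50 × 40 = 20.00.
So the deviation gain is 40 − 20.00 = 20.00, and the fine must be at least 20.00 hours to wipe it out.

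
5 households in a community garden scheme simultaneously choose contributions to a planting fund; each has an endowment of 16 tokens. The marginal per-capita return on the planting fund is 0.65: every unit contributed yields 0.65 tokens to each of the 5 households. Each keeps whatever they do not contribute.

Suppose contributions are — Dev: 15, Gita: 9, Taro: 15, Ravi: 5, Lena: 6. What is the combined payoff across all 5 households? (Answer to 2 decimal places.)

192.50 tokens

Total contributed: 15 + 9 + 15 + 5 + 6 = 50; total kept: 5 × 16 − 50 = 30.
The planting fund pays out 0.65 × 5 × 50 = 162.50 in aggregate.
Group total = 30 + 162.50 = 192.50.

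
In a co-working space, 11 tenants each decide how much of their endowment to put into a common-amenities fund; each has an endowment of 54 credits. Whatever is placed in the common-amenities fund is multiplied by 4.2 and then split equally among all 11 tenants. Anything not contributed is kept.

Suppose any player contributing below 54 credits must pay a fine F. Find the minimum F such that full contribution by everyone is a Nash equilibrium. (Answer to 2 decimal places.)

33.38 credits

Given the others contribute fully, the best deviation is to contribute 0 (any partial contribution still incurs the fine and gives up units whose private return 0.3818 is below 1).
Deviating from 54 to 0 saves 54 credits but forfeits the deviator's share of the drop in the common-amenities fund: 4.2/11 × 54 = 20.62.
So the deviation gain is 54 − 20.62 = 33.38, and the fine must be at least 33.38 credits to wipe it out.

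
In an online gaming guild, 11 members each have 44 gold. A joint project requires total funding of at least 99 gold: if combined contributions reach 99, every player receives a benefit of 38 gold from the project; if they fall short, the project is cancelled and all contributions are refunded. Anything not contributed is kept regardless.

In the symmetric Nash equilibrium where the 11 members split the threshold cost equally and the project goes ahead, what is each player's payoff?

73 gold

Equal share of the threshold: 99/11 = 9.
At this profile no one gains by cutting their contribution: any cut drops the total below 99, the project is cancelled, contributions are refunded, and the deviator ends with 44, which is less than 44 − 9 + 38 = 73. Contributing more than 9 just wastes the excess. So contributing exactly 9 is a best response.
Each player's payoff: 44 − 9 + 38 = 73.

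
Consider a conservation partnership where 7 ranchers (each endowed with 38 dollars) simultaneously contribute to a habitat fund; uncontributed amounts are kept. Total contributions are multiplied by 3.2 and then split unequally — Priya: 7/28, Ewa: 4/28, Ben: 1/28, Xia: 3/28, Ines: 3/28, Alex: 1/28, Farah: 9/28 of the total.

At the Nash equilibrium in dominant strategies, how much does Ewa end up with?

55.37 dollars

Player j's private return per contributed unit is 3.2 × (j's share). Contributing is weakly dominant for j when that share is at least 1/3.2 = 0.3125, and contributing 0 is dominant otherwise.
Only Farah (9/28) clears that bar, contributing 38; the remaining 6 contribute 0. Total contributed: 38.
Ewa keeps 38 and receives 3.2 × 38 × 4/28 = 17.37 from the habitat fund, for a payoff of 55.37.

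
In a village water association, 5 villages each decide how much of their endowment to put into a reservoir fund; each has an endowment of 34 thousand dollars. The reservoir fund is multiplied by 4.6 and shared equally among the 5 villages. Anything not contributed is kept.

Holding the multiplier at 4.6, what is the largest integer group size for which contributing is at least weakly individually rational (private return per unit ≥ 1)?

Private return per unit is 4.6/(group size), which is ≥ 1 whenever the group size is ≤ 4.6.
The largest such integer is 4.

4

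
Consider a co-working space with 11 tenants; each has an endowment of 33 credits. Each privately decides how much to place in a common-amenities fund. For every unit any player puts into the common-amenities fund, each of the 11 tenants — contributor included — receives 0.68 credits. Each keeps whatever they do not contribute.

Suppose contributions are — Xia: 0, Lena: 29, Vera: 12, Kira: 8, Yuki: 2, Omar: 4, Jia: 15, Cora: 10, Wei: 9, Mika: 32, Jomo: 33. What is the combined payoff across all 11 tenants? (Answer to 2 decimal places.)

1360.92 credits

Total contributed: 0 + 29 + 12 + 8 + 2 + 4 + 15 + 10 + 9 + 32 + 33 = 154; total kept: 11 × 33 − 154 = 209.
The common-amenities fund pays out 0.68 × 11 × 154 = 1151.92 in aggregate.
Group total = 209 + 1151.92 = 1360.92.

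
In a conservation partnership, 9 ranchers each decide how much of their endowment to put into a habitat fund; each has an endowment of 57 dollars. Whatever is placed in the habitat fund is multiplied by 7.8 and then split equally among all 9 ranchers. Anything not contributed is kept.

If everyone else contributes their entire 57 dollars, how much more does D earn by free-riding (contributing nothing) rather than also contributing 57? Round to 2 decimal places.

7.60 dollars

Switching from a contribution of 57 to 0 lets D keep an extra 57 dollars, but lowers the habitat fund by 57, which costs D their own share of that drop: 7.8/9 × 57 = 49.40.
Net gain = 57 − 49.40 = 7.60. The private return per contributed unit (0.8667) is below 1, so free-riding is indeed the best response regardless of what the others do.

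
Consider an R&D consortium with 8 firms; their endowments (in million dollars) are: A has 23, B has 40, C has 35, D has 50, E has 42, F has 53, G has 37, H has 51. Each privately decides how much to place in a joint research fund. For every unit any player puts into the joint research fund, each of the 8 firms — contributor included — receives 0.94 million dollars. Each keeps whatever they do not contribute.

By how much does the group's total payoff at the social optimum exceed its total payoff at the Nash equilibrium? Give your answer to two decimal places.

2158.12 million dollars

The private return per contributed unit is 0.94 < 1 for everyone, so the Nash equilibrium is zero contribution and the group total is Σ E_j = 23 + 40 + 35 + 50 + 42 + 53 + 37 + 51 = 331.
Each contributed unit returns 7.520 to the group, so the social optimum is full contribution by everyone: group total = 7.520 × 331 = 2489.12.
Efficiency loss = (7.520 − 1) × 331 = 2158.12.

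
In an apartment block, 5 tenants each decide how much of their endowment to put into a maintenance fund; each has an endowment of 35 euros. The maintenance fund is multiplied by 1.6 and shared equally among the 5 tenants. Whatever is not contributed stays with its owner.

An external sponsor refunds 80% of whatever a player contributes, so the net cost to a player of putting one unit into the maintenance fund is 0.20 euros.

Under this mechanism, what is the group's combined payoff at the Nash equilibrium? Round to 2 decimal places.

The effective private return per unit is now (1.6/5) / 0.20 = 1.6000 > 1, so every player's dominant strategy flips to full contribution.
At the Nash equilibrium everyone contributes 35. Group total payoff = 5 × (35 × 0.80 + 1.6 × 35) = 420.00.

420.00 euros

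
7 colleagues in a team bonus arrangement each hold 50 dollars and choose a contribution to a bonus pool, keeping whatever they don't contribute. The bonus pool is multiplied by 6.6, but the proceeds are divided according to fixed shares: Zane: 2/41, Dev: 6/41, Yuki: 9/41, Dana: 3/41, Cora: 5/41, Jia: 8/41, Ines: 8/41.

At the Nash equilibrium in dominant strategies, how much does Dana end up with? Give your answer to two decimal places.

A player with share s gets back 6.6·s per unit contributed, so full contribution is dominant for anyone with s > 1/6.6 = 0.1515 and zero contribution is dominant for anyone below.
Yuki, Jia and Ines clear that bar, contributing 50 each; the remaining 4 contribute 0. Total contributed: 150.
Dana keeps 50 and receives 6.6 × 150 × 3/41 = 72.44 from the bonus pool, for a payoff of 122.44.

122.44 dollars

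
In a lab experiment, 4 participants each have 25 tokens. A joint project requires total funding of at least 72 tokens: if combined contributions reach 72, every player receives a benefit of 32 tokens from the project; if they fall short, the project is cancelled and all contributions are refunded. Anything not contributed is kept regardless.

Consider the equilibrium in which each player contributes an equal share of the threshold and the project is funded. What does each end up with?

Equal share of the threshold: 72/4 = 18.
At this profile no one gains by cutting their contribution: any cut drops the total below 72, the project is cancelled, contributions are refunded, and the deviator ends with 25, which is less than 25 − 18 + 32 = 39. Contributing more than 18 just wastes the excess. So contributing exactly 18 is a best response.
Each player's payoff: 25 − 18 + 32 = 39.

39 tokens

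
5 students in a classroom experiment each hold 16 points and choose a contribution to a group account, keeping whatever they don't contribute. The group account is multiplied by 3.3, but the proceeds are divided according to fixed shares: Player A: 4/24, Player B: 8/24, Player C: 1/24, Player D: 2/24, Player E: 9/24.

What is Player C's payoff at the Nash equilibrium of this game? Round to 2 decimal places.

For player j, contributing a unit is worthwhile iff 3.3 × (j's share) ≥ 1, i.e. iff j's share is at least 0.3030.
The shares above 0.3030 belong to Player B and Player E, contributing 16 each; the remaining 3 contribute 0. Total contributed: 32.
Player C keeps 16 and receives 3.3 × 32 × 1/24 = 4.40 from the group account, for a payoff of 20.40.

20.40 points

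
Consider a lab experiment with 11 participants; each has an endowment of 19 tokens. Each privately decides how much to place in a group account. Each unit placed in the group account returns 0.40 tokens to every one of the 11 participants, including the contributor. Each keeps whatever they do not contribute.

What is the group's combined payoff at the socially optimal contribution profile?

Each contributed unit returns 4.400 to the group as a whole (0.40 to each of 11 players), which exceeds 1, so the social optimum is full contribution: group total = 4.400 × 209 = 919.60.

919.60 tokens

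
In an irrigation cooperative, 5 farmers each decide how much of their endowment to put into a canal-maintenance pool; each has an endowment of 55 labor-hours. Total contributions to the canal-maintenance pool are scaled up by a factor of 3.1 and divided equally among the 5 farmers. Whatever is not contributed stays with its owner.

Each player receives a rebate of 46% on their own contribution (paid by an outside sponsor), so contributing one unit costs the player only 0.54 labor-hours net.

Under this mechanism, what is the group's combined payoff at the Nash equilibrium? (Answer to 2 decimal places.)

979.00 labor-hours

The effective private return per unit is now (3.1/5) / 0.54 = 1.1481 > 1, so every player's dominant strategy flips to full contribution.
At the Nash equilibrium everyone contributes 55. Group total payoff = 5 × (55 × 0.46 + 3.1 × 55) = 979.00.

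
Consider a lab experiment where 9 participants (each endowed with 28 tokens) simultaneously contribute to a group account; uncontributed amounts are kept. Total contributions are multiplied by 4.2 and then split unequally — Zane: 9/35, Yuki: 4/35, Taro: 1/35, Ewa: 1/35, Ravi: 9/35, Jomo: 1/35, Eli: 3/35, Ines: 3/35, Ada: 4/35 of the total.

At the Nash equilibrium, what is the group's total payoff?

For player j, contributing a unit is worthwhile iff 4.2 × (j's share) ≥ 1, i.e. iff j's share is at least 0.2381.
Zane and Ravi clear that bar, contributing 28 each; the remaining 7 contribute 0. Total contributed: 56.
The group account pays out 4.2 × 56 = 235.20 in total (split across the unequal shares, but the aggregate is all that matters for the group sum).
The 7 free-riders keep 28 each, adding 196. Group total = 196 + 235.20 = 431.20.

431.20 tokens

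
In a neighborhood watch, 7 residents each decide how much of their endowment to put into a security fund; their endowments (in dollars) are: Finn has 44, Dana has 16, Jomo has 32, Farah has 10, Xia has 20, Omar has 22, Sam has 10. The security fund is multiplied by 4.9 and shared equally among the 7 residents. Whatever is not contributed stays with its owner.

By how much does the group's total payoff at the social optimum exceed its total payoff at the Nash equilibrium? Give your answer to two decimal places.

600.60 dollars

The private return per contributed unit is 4.9/7 = 0.7000 < 1 for every player regardless of endowment, so the Nash equilibrium is zero contribution and the group total is Σ E_j = 44 + 16 + 32 + 10 + 20 + 22 + 10 = 154.
Each contributed unit returns 4.900 to the group, so the social optimum is full contribution by everyone: group total = 4.900 × 154 = 754.60.
Efficiency loss = (4.900 − 1) × 154 = 600.60.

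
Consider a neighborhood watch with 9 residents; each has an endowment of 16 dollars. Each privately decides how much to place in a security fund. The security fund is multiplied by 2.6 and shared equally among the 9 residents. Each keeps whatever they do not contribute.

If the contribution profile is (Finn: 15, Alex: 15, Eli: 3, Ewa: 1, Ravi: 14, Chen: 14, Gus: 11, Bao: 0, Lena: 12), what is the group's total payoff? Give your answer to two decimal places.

Total contributed: 15 + 15 + 3 + 1 + 14 + 14 + 11 + 0 + 12 = 85; total kept: 9 × 16 − 85 = 59.
The security fund pays out 2.6 × 85 = 221.00 in aggregate.
Group total = 59 + 221.00 = 280.00.

280.00 dollars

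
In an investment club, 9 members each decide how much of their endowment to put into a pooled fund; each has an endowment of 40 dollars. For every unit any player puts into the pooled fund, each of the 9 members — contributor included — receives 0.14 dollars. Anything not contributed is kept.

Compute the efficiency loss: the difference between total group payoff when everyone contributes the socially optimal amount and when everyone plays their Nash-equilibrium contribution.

The private return per contributed unit is 0.14 < 1, so contributing 0 is dominant for every player. At the Nash equilibrium everyone keeps their 40, and the group total is 9 × 40 = 360.
Each contributed unit returns 1.260 to the group as a whole (0.14 to each of 9 players), which exceeds 1, so the social optimum is full contribution: group total = 1.260 × 360 = 453.60.
Efficiency loss = 453.60 − 360 = 93.60.

93.60 dollars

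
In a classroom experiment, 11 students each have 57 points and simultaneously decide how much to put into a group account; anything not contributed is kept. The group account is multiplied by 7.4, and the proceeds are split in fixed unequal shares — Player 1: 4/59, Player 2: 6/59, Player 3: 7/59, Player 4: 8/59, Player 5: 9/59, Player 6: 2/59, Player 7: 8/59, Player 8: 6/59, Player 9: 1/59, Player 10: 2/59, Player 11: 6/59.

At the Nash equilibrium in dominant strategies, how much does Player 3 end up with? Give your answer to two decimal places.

Each unit j contributes comes back to j as 7.4 × (j's share), so j prefers to contribute only if that share exceeds 1/7.4 = 0.1351; otherwise keeping the unit dominates.
Player 4, Player 5 and Player 7 are above the threshold, contributing 57 each; the remaining 8 contribute 0. Total contributed: 171.
Player 3 keeps 57 and receives 7.4 × 171 × 7/59 = 150.13 from the group account, for a payoff of 207.13.

207.13 points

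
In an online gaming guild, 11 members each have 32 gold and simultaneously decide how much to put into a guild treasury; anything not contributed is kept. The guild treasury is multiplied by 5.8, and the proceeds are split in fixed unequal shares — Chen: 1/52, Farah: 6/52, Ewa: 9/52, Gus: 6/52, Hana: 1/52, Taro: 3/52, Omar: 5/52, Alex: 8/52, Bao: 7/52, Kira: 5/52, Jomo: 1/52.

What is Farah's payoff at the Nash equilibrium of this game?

53.42 gold

A player with share s gets back 5.8·s per unit contributed, so full contribution is dominant for anyone with s > 1/5.8 = 0.1724 and zero contribution is dominant for anyone below.
Ewa alone (share 9/52) is above the threshold, contributing 32; the remaining 10 contribute 0. Total contributed: 32.
Farah keeps 32 and receives 5.8 × 32 × 6/52 = 21.42 from the guild treasury, for a payoff of 53.42.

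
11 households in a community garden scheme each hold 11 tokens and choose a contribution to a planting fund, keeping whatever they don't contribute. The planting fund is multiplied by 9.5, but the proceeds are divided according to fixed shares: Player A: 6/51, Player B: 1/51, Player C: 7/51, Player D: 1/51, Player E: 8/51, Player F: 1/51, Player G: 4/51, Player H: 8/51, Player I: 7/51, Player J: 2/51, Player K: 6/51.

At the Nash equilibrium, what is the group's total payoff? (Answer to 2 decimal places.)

682.00 tokens

Each unit j contributes comes back to j as 9.5 × (j's share), so j prefers to contribute only if that share exceeds 1/9.5 = 0.1053; otherwise keeping the unit dominates.
The shares above 0.1053 belong to Player A, Player C, Player E, Player H, Player I and Player K, contributing 11 each; the remaining 5 contribute 0. Total contributed: 66.
The planting fund pays out 9.5 × 66 = 627.00 in total (split across the unequal shares, but the aggregate is all that matters for the group sum).
The 5 free-riders keep 11 each, adding 55. Group total = 55 + 627.00 = 682.00.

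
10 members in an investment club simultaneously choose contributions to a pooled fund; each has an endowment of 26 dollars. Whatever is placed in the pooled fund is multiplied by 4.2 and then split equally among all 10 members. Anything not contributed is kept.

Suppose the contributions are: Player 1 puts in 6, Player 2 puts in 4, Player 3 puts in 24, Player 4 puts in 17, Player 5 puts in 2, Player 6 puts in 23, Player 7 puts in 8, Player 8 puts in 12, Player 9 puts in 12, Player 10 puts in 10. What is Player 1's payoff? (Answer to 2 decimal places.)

69.56 dollars

Total contributed: 6 + 4 + 24 + 17 + 2 + 23 + 8 + 12 + 12 + 10 = 118.
Each receives 4.2 × 118 / 10 = 49.56 from the pooled fund.
Player 1 keeps 26 − 6 = 20, so Player 1's payoff is 20 + 49.56 = 69.56.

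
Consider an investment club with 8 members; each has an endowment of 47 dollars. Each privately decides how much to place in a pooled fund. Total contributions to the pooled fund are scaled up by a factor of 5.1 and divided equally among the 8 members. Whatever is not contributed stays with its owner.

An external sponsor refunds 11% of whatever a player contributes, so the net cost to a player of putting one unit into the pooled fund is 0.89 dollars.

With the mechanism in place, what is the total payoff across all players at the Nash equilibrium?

The effective private return is (5.1/8) / 0.89 = 0.7163, which is still under 1, so the mechanism doesn't change anyone's dominant strategy: zero contribution.
At the Nash equilibrium no one contributes; group total payoff = 8 × 47 = 376.

376.00 dollars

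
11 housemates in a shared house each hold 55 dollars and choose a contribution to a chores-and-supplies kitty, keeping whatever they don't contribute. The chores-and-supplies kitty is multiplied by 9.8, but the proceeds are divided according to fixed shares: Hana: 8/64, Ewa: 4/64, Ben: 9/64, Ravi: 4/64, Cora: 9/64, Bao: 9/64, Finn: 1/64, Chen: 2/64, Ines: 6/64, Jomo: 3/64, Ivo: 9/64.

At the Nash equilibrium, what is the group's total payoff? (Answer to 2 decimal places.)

3025.00 dollars

Player j's private return per contributed unit is 9.8 × (j's share). Contributing is weakly dominant for j when that share is at least 1/9.8 = 0.1020, and contributing 0 is dominant otherwise.
Hana, Ben, Cora, Bao and Ivo are above the threshold, contributing 55 each; the remaining 6 contribute 0. Total contributed: 275.
The chores-and-supplies kitty pays out 9.8 × 275 = 2695.00 in total (split across the unequal shares, but the aggregate is all that matters for the group sum).
The 6 free-riders keep 55 each, adding 330. Group total = 330 + 2695.00 = 3025.00.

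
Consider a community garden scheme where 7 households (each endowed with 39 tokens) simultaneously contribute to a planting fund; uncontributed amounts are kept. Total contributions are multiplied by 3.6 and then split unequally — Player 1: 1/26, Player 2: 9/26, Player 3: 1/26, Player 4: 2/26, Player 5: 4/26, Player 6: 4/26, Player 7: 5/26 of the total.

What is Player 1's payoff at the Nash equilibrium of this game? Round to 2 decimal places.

Each unit j contributes comes back to j as 3.6 × (j's share), so j prefers to contribute only if that share exceeds 1/3.6 = 0.2778; otherwise keeping the unit dominates.
Player 2 alone (share 9/26) is above the threshold, contributing 39; the remaining 6 contribute 0. Total contributed: 39.
Player 1 keeps 39 and receives 3.6 × 39 × 1/26 = 5.40 from the planting fund, for a payoff of 44.40.

44.40 tokens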